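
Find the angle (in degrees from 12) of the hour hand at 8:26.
The hour hand moves 30 degrees per hour and 0.5 degrees per minute.
At 8:26: (8) x 30 + 26 x 0.5 = 240 + 13 = 253 degrees

Final answer: 253 degrees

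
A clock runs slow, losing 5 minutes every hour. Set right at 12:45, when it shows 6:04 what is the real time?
For every 60 true minutes, the faulty clock advances 55 minutes, so 1 faulty-clock minute corresponds to 60/55 true minutes.
From 12:45 to 6:04 on the faulty dial is 319 minutes.
True elapsed: 319 x 60/55 = 348 minutes = 5 hours and 48 minutes.
True time: 12:45 + 5 hours and 48 minutes = 6:33.

Final answer: 6:33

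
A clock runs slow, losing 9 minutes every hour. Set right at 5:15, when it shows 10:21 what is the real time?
For every 60 true minutes, the faulty clock advances 51 minutes, so 1 faulty-clock minute corresponds to 60/51 true minutes.
From 5:15 to 10:21 on the faulty dial is 306 minutes.
True elapsed: 306 x 60/51 = 360 minutes = 6 hours.
True time: 5:15 + 6 hours = 11:15.

Final answer: 11:15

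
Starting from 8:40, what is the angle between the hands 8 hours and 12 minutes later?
First find the time 8 hours and 12 minutes after 8:40.
Total minutes: 8 x 60 + 40 + 8 x 60 + 12 = 1012.
1012 mod 720 = 292 minutes = 4:52.
Now compute the angle at 4:52:
Hour hand: 4 x 30 + 52 x 0.5 = 146 degrees
Minute hand: 52 x 6 = 312 degrees
Difference: |146 - 312| = 166 degrees
The angle is 166 degrees

Final answer: 166 degrees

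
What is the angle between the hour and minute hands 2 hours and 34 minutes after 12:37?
First find the time 2 hours and 34 minutes after 12:37.
Total minutes: 12 x 60 + 37 + 2 x 60 + 34 = 911.
911 mod 720 = 191 minutes = 3:11.
Now compute the angle at 3:11:
Hour hand: 3 x 30 + 11 x 0.5 = 95.5 degrees
Minute hand: 11 x 6 = 66 degrees
Difference: |95.5 - 66| = 29.5 degrees
The angle is 29.5 degrees

Final answer: 29.5 degrees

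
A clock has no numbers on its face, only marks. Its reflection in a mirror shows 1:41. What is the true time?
Reflection across the vertical (12-6) axis maps a hand at angle A degrees to (360 - A) degrees, which sends a reading of T minutes past 12:00 to (720 - T) minutes past 12:00.
Mirror reads 1:41 = 101 minutes past 12:00.
Actual time: (720 - 101) mod 720 = 619 minutes = 10:19.

Final answer: 10:19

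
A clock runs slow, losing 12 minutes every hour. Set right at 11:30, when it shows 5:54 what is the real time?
For every 60 true minutes, the faulty clock advances 48 minutes, so 1 faulty-clock minute corresponds to 60/48 true minutes.
From 11:30 to 5:54 on the faulty dial is 384 minutes.
True elapsed: 384 x 60/48 = 480 minutes = 8 hours.
True time: 11:30 + 8 hours = 7:30.

Final answer: 7:30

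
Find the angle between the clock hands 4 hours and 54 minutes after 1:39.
First find the time 4 hours and 54 minutes after 1:39.
Total minutes: 1 x 60 + 39 + 4 x 60 + 54 = 393.
393 mod 720 = 393 minutes = 6:33.
Now compute the angle at 6:33:
Hour hand: 6 x 30 + 33 x 0.5 = 196.5 degrees
Minute hand: 33 x 6 = 198 degrees
Difference: |196.5 - 198| = 1.5 degrees
The angle is 1.5 degrees

Final answer: 1.5 degrees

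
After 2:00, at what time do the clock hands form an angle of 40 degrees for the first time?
At t minutes past 2:00, the hour hand is at 30 x 2 + 0.5t degrees and the minute hand is at 6t degrees.
The smaller angle between them is 40 degrees when |30H - 5.5t| = 40 or |30H - 5.5t| = 320.
With H = 2, solve 30 x 2 - 5.5t = +/- target for each target:
  t = (30 x 2 - 40) / 5.5 = 3.64
  t = (30 x 2 + 40) / 5.5 = 18.18
  t = (30 x 2 - 320) / 5.5 = -47.27 (outside (0, 60))
  t = (30 x 2 + 320) / 5.5 = 69.09 (outside (0, 60))
Valid solutions in (0, 60): {3.64, 18.18} minutes.
The first occurrence is t = 3.64 minutes.
The hands form a 40-degree angle at 3.64 minutes past 2:00.

Final answer: 3.64 minutes past 2:00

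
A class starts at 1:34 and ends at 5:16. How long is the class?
From 1:34 to 5:16:
(5 x 60 + 16) - (1 x 60 + 34) = 316 - 94 = 222 minutes
= 3 hours and 42 minutes

Final answer: 3 hours and 42 minutes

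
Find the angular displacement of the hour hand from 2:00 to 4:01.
The hour hand moves 0.5 degrees per minute.
Time elapsed: 4:01 - 2:00 = 121 minutes
Angular displacement: 121 x 0.5 = 60.5 degrees

Final answer: 60.5 degrees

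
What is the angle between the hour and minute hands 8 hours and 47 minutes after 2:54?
First find the time 8 hours and 47 minutes after 2:54.
Total minutes: 2 x 60 + 54 + 8 x 60 + 47 = 701.
701 mod 720 = 701 minutes = 11:41.
Now compute the angle at 11:41:
Hour hand: 11 x 30 + 41 x 0.5 = 350.5 degrees
Minute hand: 41 x 6 = 246 degrees
Difference: |350.5 - 246| = 104.5 degrees
The angle is 104.5 degrees

Final answer: 104.5 degrees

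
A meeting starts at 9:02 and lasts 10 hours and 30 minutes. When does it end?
Starting time: 9:02
Adding 30 minutes to 2 minutes: 2 + 30 = 32 minutes
Adding 10 hours: 9 + 10 = 19 - 12 = 7
Final time: 7:32

Final answer: 7:32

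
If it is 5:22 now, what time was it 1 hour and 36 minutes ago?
Starting time: 5:22 = 322 total minutes past 12:00
Subtracting: 1 hour and 36 minutes = 96 minutes
322 - 96 = 226 minutes
= 3 hours and 46 minutes past 12:00 = 3:46

Final answer: 3:46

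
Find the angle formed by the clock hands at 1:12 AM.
Hour hand position: 1 x 30 + 12 x 0.5 = 36 degrees
Minute hand position: 12 x 6 = 72 degrees
Difference: |36 - 72| = 36 degrees
The angle between the hands is 36 degrees

Final answer: 36 degrees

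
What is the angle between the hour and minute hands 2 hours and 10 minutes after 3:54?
First find the time 2 hours and 10 minutes after 3:54.
Total minutes: 3 x 60 + 54 + 2 x 60 + 10 = 364.
364 mod 720 = 364 minutes = 6:04.
Now compute the angle at 6:04:
Hour hand: 6 x 30 + 4 x 0.5 = 182 degrees
Minute hand: 4 x 6 = 24 degrees
Difference: |182 - 24| = 158 degrees
The angle is 158 degrees

Final answer: 158 degrees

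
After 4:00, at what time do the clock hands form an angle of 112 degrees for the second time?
At t minutes past 4:00, the hour hand is at 30 x 4 + 0.5t degrees and the minute hand is at 6t degrees.
The smaller angle between them is 112 degrees when |30H - 5.5t| = 112 or |30H - 5.5t| = 248.
With H = 4, solve 30 x 4 - 5.5t = +/- target for each target:
  t = (30 x 4 - 112) / 5.5 = 1.45
  t = (30 x 4 + 112) / 5.5 = 42.18
  t = (30 x 4 - 248) / 5.5 = -23.27 (outside (0, 60))
  t = (30 x 4 + 248) / 5.5 = 66.91 (outside (0, 60))
Valid solutions in (0, 60): {1.45, 42.18} minutes.
The second occurrence is t = 42.18 minutes.
The hands form a 112-degree angle at 42.18 minutes past 4:00.

Final answer: 42.18 minutes past 4:00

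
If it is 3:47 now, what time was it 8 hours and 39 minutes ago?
Starting time: 3:47 = 227 total minutes past 12:00
Subtracting: 8 hours and 39 minutes = 519 minutes
227 - 519 = -292 (negative, add 12 hours = 720) = 428 minutes
= 7 hours and 8 minutes past 12:00 = 7:08

Final answer: 7:08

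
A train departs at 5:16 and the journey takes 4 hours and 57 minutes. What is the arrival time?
Starting time: 5:16
Adding 57 minutes to 16 minutes: 16 + 57 = 73 minutes = 1 hour and 13 minutes
Adding 4 hours: 5 + 4 + 1 (carry) = 10
Final time: 10:13

Final answer: 10:13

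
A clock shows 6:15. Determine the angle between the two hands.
Hour hand position: 6 x 30 + 15 x 0.5 = 187.5 degrees
Minute hand position: 15 x 6 = 90 degrees
Difference: |187.5 - 90| = 97.5 degrees
The angle between the hands is 97.5 degrees

Final answer: 97.5 degrees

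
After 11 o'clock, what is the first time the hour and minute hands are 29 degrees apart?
At t minutes past 11:00, the hour hand is at 30 x 11 + 0.5t degrees and the minute hand is at 6t degrees.
The smaller angle between them is 29 degrees when |30H - 5.5t| = 29 or |30H - 5.5t| = 331.
With H = 11, solve 30 x 11 - 5.5t = +/- target for each target:
  t = (30 x 11 - 29) / 5.5 = 54.73
  t = (30 x 11 + 29) / 5.5 = 65.27 (outside (0, 60))
  t = (30 x 11 - 331) / 5.5 = -0.18 (outside (0, 60))
  t = (30 x 11 + 331) / 5.5 = 120.18 (outside (0, 60))
Valid solutions in (0, 60): {54.73} minutes.
The first occurrence is t = 54.73 minutes.
The hands form a 29-degree angle at 54.73 minutes past 11:00.

Final answer: 54.73 minutes past 11:00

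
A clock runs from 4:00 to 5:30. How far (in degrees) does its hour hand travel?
The hour hand moves 0.5 degrees per minute.
Time elapsed: 5:30 - 4:00 = 90 minutes
Angular displacement: 90 x 0.5 = 45 degrees

Final answer: 45 degrees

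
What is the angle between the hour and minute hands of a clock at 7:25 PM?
Hour hand position: 7 x 30 + 25 x 0.5 = 222.5 degrees
Minute hand position: 25 x 6 = 150 degrees
Difference: |222.5 - 150| = 72.5 degrees
The angle between the hands is 72.5 degrees

Final answer: 72.5 degrees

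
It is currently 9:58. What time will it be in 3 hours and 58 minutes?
Starting time: 9:58
Adding 58 minutes to 58 minutes: 58 + 58 = 116 minutes = 1 hour and 56 minutes
Adding 3 hours: 9 + 3 + 1 (carry) = 13 - 12 = 1
Final time: 1:56

Final answer: 1:56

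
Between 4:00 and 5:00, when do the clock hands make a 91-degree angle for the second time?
At t minutes past 4:00, the hour hand is at 30 x 4 + 0.5t degrees and the minute hand is at 6t degrees.
The smaller angle between them is 91 degrees when |30H - 5.5t| = 91 or |30H - 5.5t| = 269.
With H = 4, solve 30 x 4 - 5.5t = +/- target for each target:
  t = (30 x 4 - 91) / 5.5 = 5.27
  t = (30 x 4 + 91) / 5.5 = 38.36
  t = (30 x 4 - 269) / 5.5 = -27.09 (outside (0, 60))
  t = (30 x 4 + 269) / 5.5 = 70.73 (outside (0, 60))
Valid solutions in (0, 60): {5.27, 38.36} minutes.
The second occurrence is t = 38.36 minutes.
The hands form a 91-degree angle at 38.36 minutes past 4:00.

Final answer: 38.36 minutes past 4:00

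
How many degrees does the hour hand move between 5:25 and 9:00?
The hour hand moves 0.5 degrees per minute.
Time elapsed: 9:00 - 5:25 = 215 minutes
Angular displacement: 215 x 0.5 = 107.5 degrees

Final answer: 107.5 degrees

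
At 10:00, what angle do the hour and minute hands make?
Hour hand position: 10 x 30 + 0 x 0.5 = 300 degrees
Minute hand position: 0 x 6 = 0 degrees
Difference: |300 - 0| = 300 degrees
Since 300 > 180, the smaller angle is 360 - 300 = 60 degrees

Final answer: 60 degrees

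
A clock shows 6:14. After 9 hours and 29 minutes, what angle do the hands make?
First find the time 9 hours and 29 minutes after 6:14.
Total minutes: 6 x 60 + 14 + 9 x 60 + 29 = 943.
943 mod 720 = 223 minutes = 3:43.
Now compute the angle at 3:43:
Hour hand: 3 x 30 + 43 x 0.5 = 111.5 degrees
Minute hand: 43 x 6 = 258 degrees
Difference: |111.5 - 258| = 146.5 degrees
The angle is 146.5 degrees

Final answer: 146.5 degrees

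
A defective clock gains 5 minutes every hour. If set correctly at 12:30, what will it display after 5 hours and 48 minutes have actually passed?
For every 60 true minutes, the faulty clock advances 60 + 5 = 65 minutes.
True elapsed: 5 hours and 48 minutes = 348 minutes.
Faulty clock advances: 348 x 65/60 = 377 minutes (drift: 29 minutes ahead).
Shown time: 12:30 + 377 minutes = 6:47.

Final answer: 6:47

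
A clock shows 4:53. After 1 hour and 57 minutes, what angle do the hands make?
First find the time 1 hour and 57 minutes after 4:53.
Total minutes: 4 x 60 + 53 + 1 x 60 + 57 = 410.
410 mod 720 = 410 minutes = 6:50.
Now compute the angle at 6:50:
Hour hand: 6 x 30 + 50 x 0.5 = 205 degrees
Minute hand: 50 x 6 = 300 degrees
Difference: |205 - 300| = 95 degrees
The angle is 95 degrees

Final answer: 95 degrees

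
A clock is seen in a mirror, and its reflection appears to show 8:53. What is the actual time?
Reflection across the vertical (12-6) axis maps a hand at angle A degrees to (360 - A) degrees, which sends a reading of T minutes past 12:00 to (720 - T) minutes past 12:00.
Mirror reads 8:53 = 533 minutes past 12:00.
Actual time: (720 - 533) mod 720 = 187 minutes = 3:07.

Final answer: 3:07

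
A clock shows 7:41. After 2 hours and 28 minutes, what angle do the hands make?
First find the time 2 hours and 28 minutes after 7:41.
Total minutes: 7 x 60 + 41 + 2 x 60 + 28 = 609.
609 mod 720 = 609 minutes = 10:09.
Now compute the angle at 10:09:
Hour hand: 10 x 30 + 9 x 0.5 = 304.5 degrees
Minute hand: 9 x 6 = 54 degrees
Difference: |304.5 - 54| = 250.5 degrees
Smaller angle: 360 - 250.5 = 109.5 degrees

Final answer: 109.5 degrees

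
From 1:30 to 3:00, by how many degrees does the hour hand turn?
The hour hand moves 0.5 degrees per minute.
Time elapsed: 3:00 - 1:30 = 90 minutes
Angular displacement: 90 x 0.5 = 45 degrees

Final answer: 45 degrees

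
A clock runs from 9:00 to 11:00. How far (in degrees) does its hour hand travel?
The hour hand moves 0.5 degrees per minute.
Time elapsed: 11:00 - 9:00 = 120 minutes
Angular displacement: 120 x 0.5 = 60 degrees

Final answer: 60 degrees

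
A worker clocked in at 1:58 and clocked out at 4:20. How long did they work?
From 1:58 to 4:20:
(4 x 60 + 20) - (1 x 60 + 58) = 260 - 118 = 142 minutes
= 2 hours and 22 minutes

Final answer: 2 hours and 22 minutes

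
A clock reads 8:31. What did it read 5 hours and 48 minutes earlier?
Starting time: 8:31 = 511 total minutes past 12:00
Subtracting: 5 hours and 48 minutes = 348 minutes
511 - 348 = 163 minutes
= 2 hours and 43 minutes past 12:00 = 2:43

Final answer: 2:43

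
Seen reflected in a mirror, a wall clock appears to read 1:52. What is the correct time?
Reflection across the vertical (12-6) axis maps a hand at angle A degrees to (360 - A) degrees, which sends a reading of T minutes past 12:00 to (720 - T) minutes past 12:00.
Mirror reads 1:52 = 112 minutes past 12:00.
Actual time: (720 - 112) mod 720 = 608 minutes = 10:08.

Final answer: 10:08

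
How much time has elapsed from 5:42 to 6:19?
From 5:42 to 6:19:
(6 x 60 + 19) - (5 x 60 + 42) = 379 - 342 = 37 minutes
= 37 minutes

Final answer: 37 minutes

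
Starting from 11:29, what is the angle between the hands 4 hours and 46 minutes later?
First find the time 4 hours and 46 minutes after 11:29.
Total minutes: 11 x 60 + 29 + 4 x 60 + 46 = 975.
975 mod 720 = 255 minutes = 4:15.
Now compute the angle at 4:15:
Hour hand: 4 x 30 + 15 x 0.5 = 127.5 degrees
Minute hand: 15 x 6 = 90 degrees
Difference: |127.5 - 90| = 37.5 degrees
The angle is 37.5 degrees

Final answer: 37.5 degrees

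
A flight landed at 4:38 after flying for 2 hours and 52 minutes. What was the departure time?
Starting time: 4:38 = 278 total minutes past 12:00
Subtracting: 2 hours and 52 minutes = 172 minutes
278 - 172 = 106 minutes
= 1 hour and 46 minutes past 12:00 = 1:46

Final answer: 1:46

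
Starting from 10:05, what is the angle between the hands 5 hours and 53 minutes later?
First find the time 5 hours and 53 minutes after 10:05.
Total minutes: 10 x 60 + 5 + 5 x 60 + 53 = 958.
958 mod 720 = 238 minutes = 3:58.
Now compute the angle at 3:58:
Hour hand: 3 x 30 + 58 x 0.5 = 119 degrees
Minute hand: 58 x 6 = 348 degrees
Difference: |119 - 348| = 229 degrees
Smaller angle: 360 - 229 = 131 degrees

Final answer: 131 degrees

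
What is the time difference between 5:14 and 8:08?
From 5:14 to 8:08:
(8 x 60 + 8) - (5 x 60 + 14) = 488 - 314 = 174 minutes
= 2 hours and 54 minutes

Final answer: 2 hours and 54 minutes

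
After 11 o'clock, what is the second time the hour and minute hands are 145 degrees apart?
At t minutes past 11:00, the hour hand is at 30 x 11 + 0.5t degrees and the minute hand is at 6t degrees.
The smaller angle between them is 145 degrees when |30H - 5.5t| = 145 or |30H - 5.5t| = 215.
With H = 11, solve 30 x 11 - 5.5t = +/- target for each target:
  t = (30 x 11 - 145) / 5.5 = 33.64
  t = (30 x 11 + 145) / 5.5 = 86.36 (outside (0, 60))
  t = (30 x 11 - 215) / 5.5 = 20.91
  t = (30 x 11 + 215) / 5.5 = 99.09 (outside (0, 60))
Valid solutions in (0, 60): {20.91, 33.64} minutes.
The second occurrence is t = 33.64 minutes.
The hands form a 145-degree angle at 33.64 minutes past 11:00.

Final answer: 33.64 minutes past 11:00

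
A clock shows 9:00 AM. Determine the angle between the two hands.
Hour hand position: 9 x 30 + 0 x 0.5 = 270 degrees
Minute hand position: 0 x 6 = 0 degrees
Difference: |270 - 0| = 270 degrees
Since 270 > 180, the smaller angle is 360 - 270 = 90 degrees

Final answer: 90 degrees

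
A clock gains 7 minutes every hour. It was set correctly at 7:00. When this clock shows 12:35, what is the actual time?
For every 60 true minutes, the faulty clock advances 67 minutes, so 1 faulty-clock minute corresponds to 60/67 true minutes.
From 7:00 to 12:35 on the faulty dial is 335 minutes.
True elapsed: 335 x 60/67 = 300 minutes = 5 hours.
True time: 7:00 + 5 hours = 12:00.

Final answer: 12:00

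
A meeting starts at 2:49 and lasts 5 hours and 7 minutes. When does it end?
Starting time: 2:49
Adding 7 minutes to 49 minutes: 49 + 7 = 56 minutes
Adding 5 hours: 2 + 5 = 7
Final time: 7:56

Final answer: 7:56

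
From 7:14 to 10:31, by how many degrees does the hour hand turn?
The hour hand moves 0.5 degrees per minute.
Time elapsed: 10:31 - 7:14 = 197 minutes
Angular displacement: 197 x 0.5 = 98.5 degrees

Final answer: 98.5 degrees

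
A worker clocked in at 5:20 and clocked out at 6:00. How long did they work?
From 5:20 to 6:00:
(6 x 60 + 0) - (5 x 60 + 20) = 360 - 320 = 40 minutes
= 40 minutes

Final answer: 40 minutes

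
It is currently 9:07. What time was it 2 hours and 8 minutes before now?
Starting time: 9:07 = 547 total minutes past 12:00
Subtracting: 2 hours and 8 minutes = 128 minutes
547 - 128 = 419 minutes
= 6 hours and 59 minutes past 12:00 = 6:59

Final answer: 6:59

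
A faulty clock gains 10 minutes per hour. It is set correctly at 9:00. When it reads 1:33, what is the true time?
For every 60 true minutes, the faulty clock advances 70 minutes, so 1 faulty-clock minute corresponds to 60/70 true minutes.
From 9:00 to 1:33 on the faulty dial is 273 minutes.
True elapsed: 273 x 60/70 = 234 minutes = 3 hours and 54 minutes.
True time: 9:00 + 3 hours and 54 minutes = 12:54.

Final answer: 12:54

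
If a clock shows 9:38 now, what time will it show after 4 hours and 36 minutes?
Starting time: 9:38
Adding 36 minutes to 38 minutes: 38 + 36 = 74 minutes = 1 hour and 14 minutes
Adding 4 hours: 9 + 4 + 1 (carry) = 14 - 12 = 2
Final time: 2:14

Final answer: 2:14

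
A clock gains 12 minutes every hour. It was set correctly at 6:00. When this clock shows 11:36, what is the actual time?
For every 60 true minutes, the faulty clock advances 72 minutes, so 1 faulty-clock minute corresponds to 60/72 true minutes.
From 6:00 to 11:36 on the faulty dial is 336 minutes.
True elapsed: 336 x 60/72 = 280 minutes = 4 hours and 40 minutes.
True time: 6:00 + 4 hours and 40 minutes = 10:40.

Final answer: 10:40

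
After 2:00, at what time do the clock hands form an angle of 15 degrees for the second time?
At t minutes past 2:00, the hour hand is at 30 x 2 + 0.5t degrees and the minute hand is at 6t degrees.
The smaller angle between them is 15 degrees when |30H - 5.5t| = 15 or |30H - 5.5t| = 345.
With H = 2, solve 30 x 2 - 5.5t = +/- target for each target:
  t = (30 x 2 - 15) / 5.5 = 8.18
  t = (30 x 2 + 15) / 5.5 = 13.64
  t = (30 x 2 - 345) / 5.5 = -51.82 (outside (0, 60))
  t = (30 x 2 + 345) / 5.5 = 73.64 (outside (0, 60))
Valid solutions in (0, 60): {8.18, 13.64} minutes.
The second occurrence is t = 13.64 minutes.
The hands form a 15-degree angle at 13.64 minutes past 2:00.

Final answer: 13.64 minutes past 2:00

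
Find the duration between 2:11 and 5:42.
From 2:11 to 5:42:
(5 x 60 + 42) - (2 x 60 + 11) = 342 - 131 = 211 minutes
= 3 hours and 31 minutes

Final answer: 3 hours and 31 minutes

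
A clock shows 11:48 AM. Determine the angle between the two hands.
Hour hand position: 11 x 30 + 48 x 0.5 = 354 degrees
Minute hand position: 48 x 6 = 288 degrees
Difference: |354 - 288| = 66 degrees
The angle between the hands is 66 degrees

Final answer: 66 degrees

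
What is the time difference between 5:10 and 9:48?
From 5:10 to 9:48:
(9 x 60 + 48) - (5 x 60 + 10) = 588 - 310 = 278 minutes
= 4 hours and 38 minutes

Final answer: 4 hours and 38 minutes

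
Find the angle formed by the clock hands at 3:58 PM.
Hour hand position: 3 x 30 + 58 x 0.5 = 119 degrees
Minute hand position: 58 x 6 = 348 degrees
Difference: |119 - 348| = 229 degrees
Since 229 > 180, the smaller angle is 360 - 229 = 131 degrees

Final answer: 131 degrees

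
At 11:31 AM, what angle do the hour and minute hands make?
Hour hand position: 11 x 30 + 31 x 0.5 = 345.5 degrees
Minute hand position: 31 x 6 = 186 degrees
Difference: |345.5 - 186| = 159.5 degrees
The angle between the hands is 159.5 degrees

Final answer: 159.5 degrees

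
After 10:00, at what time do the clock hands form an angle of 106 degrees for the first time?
At t minutes past 10:00, the hour hand is at 30 x 10 + 0.5t degrees and the minute hand is at 6t degrees.
The smaller angle between them is 106 degrees when |30H - 5.5t| = 106 or |30H - 5.5t| = 254.
With H = 10, solve 30 x 10 - 5.5t = +/- target for each target:
  t = (30 x 10 - 106) / 5.5 = 35.27
  t = (30 x 10 + 106) / 5.5 = 73.82 (outside (0, 60))
  t = (30 x 10 - 254) / 5.5 = 8.36
  t = (30 x 10 + 254) / 5.5 = 100.73 (outside (0, 60))
Valid solutions in (0, 60): {8.36, 35.27} minutes.
The first occurrence is t = 8.36 minutes.
The hands form a 106-degree angle at 8.36 minutes past 10:00.

Final answer: 8.36 minutes past 10:00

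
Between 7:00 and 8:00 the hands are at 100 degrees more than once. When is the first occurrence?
At t minutes past 7:00, the hour hand is at 30 x 7 + 0.5t degrees and the minute hand is at 6t degrees.
The smaller angle between them is 100 degrees when |30H - 5.5t| = 100 or |30H - 5.5t| = 260.
With H = 7, solve 30 x 7 - 5.5t = +/- target for each target:
  t = (30 x 7 - 100) / 5.5 = 20
  t = (30 x 7 + 100) / 5.5 = 56.36
  t = (30 x 7 - 260) / 5.5 = -9.09 (outside (0, 60))
  t = (30 x 7 + 260) / 5.5 = 85.45 (outside (0, 60))
Valid solutions in (0, 60): {20, 56.36} minutes.
The first occurrence is t = 20 minutes.
The hands form a 100-degree angle at 20 minutes past 7:00.

Final answer: 20 minutes past 7:00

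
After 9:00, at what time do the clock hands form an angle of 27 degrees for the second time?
At t minutes past 9:00, the hour hand is at 30 x 9 + 0.5t degrees and the minute hand is at 6t degrees.
The smaller angle between them is 27 degrees when |30H - 5.5t| = 27 or |30H - 5.5t| = 333.
With H = 9, solve 30 x 9 - 5.5t = +/- target for each target:
  t = (30 x 9 - 27) / 5.5 = 44.18
  t = (30 x 9 + 27) / 5.5 = 54
  t = (30 x 9 - 333) / 5.5 = -11.45 (outside (0, 60))
  t = (30 x 9 + 333) / 5.5 = 109.64 (outside (0, 60))
Valid solutions in (0, 60): {44.18, 54} minutes.
The second occurrence is t = 54 minutes.
The hands form a 27-degree angle at 54 minutes past 9:00.

Final answer: 54 minutes past 9:00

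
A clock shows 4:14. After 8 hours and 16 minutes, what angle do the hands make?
First find the time 8 hours and 16 minutes after 4:14.
Total minutes: 4 x 60 + 14 + 8 x 60 + 16 = 750.
750 mod 720 = 30 minutes = 12:30.
Now compute the angle at 12:30:
Hour hand: 0 x 30 + 30 x 0.5 = 15 degrees
Minute hand: 30 x 6 = 180 degrees
Difference: |15 - 180| = 165 degrees
The angle is 165 degrees

Final answer: 165 degrees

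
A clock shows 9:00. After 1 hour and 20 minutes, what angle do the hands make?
First find the time 1 hour and 20 minutes after 9:00.
Total minutes: 9 x 60 + 0 + 1 x 60 + 20 = 620.
620 mod 720 = 620 minutes = 10:20.
Now compute the angle at 10:20:
Hour hand: 10 x 30 + 20 x 0.5 = 310 degrees
Minute hand: 20 x 6 = 120 degrees
Difference: |310 - 120| = 190 degrees
Smaller angle: 360 - 190 = 170 degrees

Final answer: 170 degrees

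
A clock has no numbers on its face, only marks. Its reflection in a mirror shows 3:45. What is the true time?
Reflection across the vertical (12-6) axis maps a hand at angle A degrees to (360 - A) degrees, which sends a reading of T minutes past 12:00 to (720 - T) minutes past 12:00.
Mirror reads 3:45 = 225 minutes past 12:00.
Actual time: (720 - 225) mod 720 = 495 minutes = 8:15.

Final answer: 8:15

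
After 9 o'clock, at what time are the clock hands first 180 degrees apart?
For hands to be 180 degrees apart: |30H - 5.5t| = 180
With H = 9: t = (30 x 9 + 180)/5.5 = 81.82 or t = (30 x 9 - 180)/5.5 = 16.36
First valid solution (0 < t < 60): t = 16.36 minutes
The hands are opposite at 16.36 minutes past 9:00.

Final answer: 16.36 minutes past 9:00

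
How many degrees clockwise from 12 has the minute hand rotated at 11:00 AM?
The minute hand moves 6 degrees per minute.
At 11:00: 0 x 6 = 0 degrees

Final answer: 0 degrees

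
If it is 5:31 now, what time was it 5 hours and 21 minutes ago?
Starting time: 5:31 = 331 total minutes past 12:00
Subtracting: 5 hours and 21 minutes = 321 minutes
331 - 321 = 10 minutes
= 10 minutes past 12:00 = 12:10

Final answer: 12:10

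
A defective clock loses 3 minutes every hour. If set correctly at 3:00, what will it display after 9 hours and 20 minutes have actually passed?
For every 60 true minutes, the faulty clock advances 60 - 3 = 57 minutes.
True elapsed: 9 hours and 20 minutes = 560 minutes.
Faulty clock advances: 560 x 57/60 = 532 minutes (drift: 28 minutes behind).
Shown time: 3:00 + 532 minutes = 11:52.

Final answer: 11:52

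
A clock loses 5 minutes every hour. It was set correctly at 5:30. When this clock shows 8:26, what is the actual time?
For every 60 true minutes, the faulty clock advances 55 minutes, so 1 faulty-clock minute corresponds to 60/55 true minutes.
From 5:30 to 8:26 on the faulty dial is 176 minutes.
True elapsed: 176 x 60/55 = 192 minutes = 3 hours and 12 minutes.
True time: 5:30 + 3 hours and 12 minutes = 8:42.

Final answer: 8:42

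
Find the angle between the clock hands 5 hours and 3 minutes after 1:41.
First find the time 5 hours and 3 minutes after 1:41.
Total minutes: 1 x 60 + 41 + 5 x 60 + 3 = 404.
404 mod 720 = 404 minutes = 6:44.
Now compute the angle at 6:44:
Hour hand: 6 x 30 + 44 x 0.5 = 202 degrees
Minute hand: 44 x 6 = 264 degrees
Difference: |202 - 264| = 62 degrees
The angle is 62 degrees

Final answer: 62 degrees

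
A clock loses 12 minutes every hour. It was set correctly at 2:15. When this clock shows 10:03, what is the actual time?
For every 60 true minutes, the faulty clock advances 48 minutes, so 1 faulty-clock minute corresponds to 60/48 true minutes.
From 2:15 to 10:03 on the faulty dial is 468 minutes.
True elapsed: 468 x 60/48 = 585 minutes = 9 hours and 45 minutes.
True time: 2:15 + 9 hours and 45 minutes = 12:00.

Final answer: 12:00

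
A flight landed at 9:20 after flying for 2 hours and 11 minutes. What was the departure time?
Starting time: 9:20 = 560 total minutes past 12:00
Subtracting: 2 hours and 11 minutes = 131 minutes
560 - 131 = 429 minutes
= 7 hours and 9 minutes past 12:00 = 7:09

Final answer: 7:09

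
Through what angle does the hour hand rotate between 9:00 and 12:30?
The hour hand moves 0.5 degrees per minute.
Time elapsed: 12:30 - 9:00 = 210 minutes
Angular displacement: 210 x 0.5 = 105 degrees

Final answer: 105 degrees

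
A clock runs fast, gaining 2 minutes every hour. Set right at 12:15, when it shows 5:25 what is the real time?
For every 60 true minutes, the faulty clock advances 62 minutes, so 1 faulty-clock minute corresponds to 60/62 true minutes.
From 12:15 to 5:25 on the faulty dial is 310 minutes.
True elapsed: 310 x 60/62 = 300 minutes = 5 hours.
True time: 12:15 + 5 hours = 5:15.

Final answer: 5:15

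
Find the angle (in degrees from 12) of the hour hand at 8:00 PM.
The hour hand moves 30 degrees per hour and 0.5 degrees per minute.
At 8:00: (8) x 30 + 0 x 0.5 = 240 + 0 = 240 degrees

Final answer: 240 degrees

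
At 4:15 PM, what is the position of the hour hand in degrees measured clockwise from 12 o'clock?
The hour hand moves 30 degrees per hour and 0.5 degrees per minute.
At 4:15: (4) x 30 + 15 x 0.5 = 120 + 7.5 = 127.5 degrees

Final answer: 127.5 degrees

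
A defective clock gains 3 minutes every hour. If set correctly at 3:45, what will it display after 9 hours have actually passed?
For every 60 true minutes, the faulty clock advances 60 + 3 = 63 minutes.
True elapsed: 9 hours = 540 minutes.
Faulty clock advances: 540 x 63/60 = 567 minutes (drift: 27 minutes ahead).
Shown time: 3:45 + 567 minutes = 1:12.

Final answer: 1:12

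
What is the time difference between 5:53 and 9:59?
From 5:53 to 9:59:
(9 x 60 + 59) - (5 x 60 + 53) = 599 - 353 = 246 minutes
= 4 hours and 6 minutes

Final answer: 4 hours and 6 minutes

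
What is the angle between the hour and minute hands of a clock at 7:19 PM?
Hour hand position: 7 x 30 + 19 x 0.5 = 219.5 degrees
Minute hand position: 19 x 6 = 114 degrees
Difference: |219.5 - 114| = 105.5 degrees
The angle between the hands is 105.5 degrees

Final answer: 105.5 degrees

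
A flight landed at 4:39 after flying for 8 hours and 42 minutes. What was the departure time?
Starting time: 4:39 = 279 total minutes past 12:00
Subtracting: 8 hours and 42 minutes = 522 minutes
279 - 522 = -243 (negative, add 12 hours = 720) = 477 minutes
= 7 hours and 57 minutes past 12:00 = 7:57

Final answer: 7:57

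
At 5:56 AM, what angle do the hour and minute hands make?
Hour hand position: 5 x 30 + 56 x 0.5 = 178 degrees
Minute hand position: 56 x 6 = 336 degrees
Difference: |178 - 336| = 158 degrees
The angle between the hands is 158 degrees

Final answer: 158 degrees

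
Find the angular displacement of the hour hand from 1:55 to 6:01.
The hour hand moves 0.5 degrees per minute.
Time elapsed: 6:01 - 1:55 = 246 minutes
Angular displacement: 246 x 0.5 = 123 degrees

Final answer: 123 degrees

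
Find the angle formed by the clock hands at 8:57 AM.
Hour hand position: 8 x 30 + 57 x 0.5 = 268.5 degrees
Minute hand position: 57 x 6 = 342 degrees
Difference: |268.5 - 342| = 73.5 degrees
The angle between the hands is 73.5 degrees

Final answer: 73.5 degrees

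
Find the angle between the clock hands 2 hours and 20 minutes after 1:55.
First find the time 2 hours and 20 minutes after 1:55.
Total minutes: 1 x 60 + 55 + 2 x 60 + 20 = 255.
255 mod 720 = 255 minutes = 4:15.
Now compute the angle at 4:15:
Hour hand: 4 x 30 + 15 x 0.5 = 127.5 degrees
Minute hand: 15 x 6 = 90 degrees
Difference: |127.5 - 90| = 37.5 degrees
The angle is 37.5 degrees

Final answer: 37.5 degrees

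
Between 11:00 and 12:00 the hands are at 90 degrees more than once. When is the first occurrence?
At t minutes past 11:00, the hour hand is at 30 x 11 + 0.5t degrees and the minute hand is at 6t degrees.
The smaller angle between them is 90 degrees when |30H - 5.5t| = 90 or |30H - 5.5t| = 270.
With H = 11, solve 30 x 11 - 5.5t = +/- target for each target:
  t = (30 x 11 - 90) / 5.5 = 43.64
  t = (30 x 11 + 90) / 5.5 = 76.36 (outside (0, 60))
  t = (30 x 11 - 270) / 5.5 = 10.91
  t = (30 x 11 + 270) / 5.5 = 109.09 (outside (0, 60))
Valid solutions in (0, 60): {10.91, 43.64} minutes.
The first occurrence is t = 10.91 minutes.
The hands form a 90-degree angle at 10.91 minutes past 11:00.

Final answer: 10.91 minutes past 11:00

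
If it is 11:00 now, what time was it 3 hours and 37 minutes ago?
Starting time: 11:00 = 660 total minutes past 12:00
Subtracting: 3 hours and 37 minutes = 217 minutes
660 - 217 = 443 minutes
= 7 hours and 23 minutes past 12:00 = 7:23

Final answer: 7:23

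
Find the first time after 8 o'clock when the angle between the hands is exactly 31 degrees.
At t minutes past 8:00, the hour hand is at 30 x 8 + 0.5t degrees and the minute hand is at 6t degrees.
The smaller angle between them is 31 degrees when |30H - 5.5t| = 31 or |30H - 5.5t| = 329.
With H = 8, solve 30 x 8 - 5.5t = +/- target for each target:
  t = (30 x 8 - 31) / 5.5 = 38
  t = (30 x 8 + 31) / 5.5 = 49.27
  t = (30 x 8 - 329) / 5.5 = -16.18 (outside (0, 60))
  t = (30 x 8 + 329) / 5.5 = 103.45 (outside (0, 60))
Valid solutions in (0, 60): {38, 49.27} minutes.
The first occurrence is t = 38 minutes.
The hands form a 31-degree angle at 38 minutes past 8:00.

Final answer: 38 minutes past 8:00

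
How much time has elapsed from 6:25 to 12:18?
From 6:25 to 12:18:
(12 x 60 + 18) - (6 x 60 + 25) = 738 - 385 = 353 minutes
= 5 hours and 53 minutes

Final answer: 5 hours and 53 minutes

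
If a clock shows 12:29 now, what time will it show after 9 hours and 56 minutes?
Starting time: 12:29
Adding 56 minutes to 29 minutes: 29 + 56 = 85 minutes = 1 hour and 25 minutes
Adding 9 hours: 12 + 9 + 1 (carry) = 22 - 12 = 10
Final time: 10:25

Final answer: 10:25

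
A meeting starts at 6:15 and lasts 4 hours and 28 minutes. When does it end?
Starting time: 6:15
Adding 28 minutes to 15 minutes: 15 + 28 = 43 minutes
Adding 4 hours: 6 + 4 = 10
Final time: 10:43

Final answer: 10:43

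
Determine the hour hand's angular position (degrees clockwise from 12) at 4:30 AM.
The hour hand moves 30 degrees per hour and 0.5 degrees per minute.
At 4:30: (4) x 30 + 30 x 0.5 = 120 + 15 = 135 degrees

Final answer: 135 degrees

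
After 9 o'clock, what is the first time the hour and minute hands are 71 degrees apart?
At t minutes past 9:00, the hour hand is at 30 x 9 + 0.5t degrees and the minute hand is at 6t degrees.
The smaller angle between them is 71 degrees when |30H - 5.5t| = 71 or |30H - 5.5t| = 289.
With H = 9, solve 30 x 9 - 5.5t = +/- target for each target:
  t = (30 x 9 - 71) / 5.5 = 36.18
  t = (30 x 9 + 71) / 5.5 = 62 (outside (0, 60))
  t = (30 x 9 - 289) / 5.5 = -3.45 (outside (0, 60))
  t = (30 x 9 + 289) / 5.5 = 101.64 (outside (0, 60))
Valid solutions in (0, 60): {36.18} minutes.
The first occurrence is t = 36.18 minutes.
The hands form a 71-degree angle at 36.18 minutes past 9:00.

Final answer: 36.18 minutes past 9:00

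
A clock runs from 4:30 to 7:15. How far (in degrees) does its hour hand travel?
The hour hand moves 0.5 degrees per minute.
Time elapsed: 7:15 - 4:30 = 165 minutes
Angular displacement: 165 x 0.5 = 82.5 degrees

Final answer: 82.5 degrees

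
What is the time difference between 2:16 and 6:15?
From 2:16 to 6:15:
(6 x 60 + 15) - (2 x 60 + 16) = 375 - 136 = 239 minutes
= 3 hours and 59 minutes

Final answer: 3 hours and 59 minutes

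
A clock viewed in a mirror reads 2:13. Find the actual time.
Reflection across the vertical (12-6) axis maps a hand at angle A degrees to (360 - A) degrees, which sends a reading of T minutes past 12:00 to (720 - T) minutes past 12:00.
Mirror reads 2:13 = 133 minutes past 12:00.
Actual time: (720 - 133) mod 720 = 587 minutes = 9:47.

Final answer: 9:47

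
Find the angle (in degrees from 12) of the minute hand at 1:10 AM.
The minute hand moves 6 degrees per minute.
At 1:10: 10 x 6 = 60 degrees

Final answer: 60 degrees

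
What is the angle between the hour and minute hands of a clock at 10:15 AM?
Hour hand position: 10 x 30 + 15 x 0.5 = 307.5 degrees
Minute hand position: 15 x 6 = 90 degrees
Difference: |307.5 - 90| = 217.5 degrees
Since 217.5 > 180, the smaller angle is 360 - 217.5 = 142.5 degrees

Final answer: 142.5 degrees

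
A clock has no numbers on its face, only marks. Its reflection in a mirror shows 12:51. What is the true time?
Reflection across the vertical (12-6) axis maps a hand at angle A degrees to (360 - A) degrees, which sends a reading of T minutes past 12:00 to (720 - T) minutes past 12:00.
Mirror reads 12:51 = 51 minutes past 12:00.
Actual time: (720 - 51) mod 720 = 669 minutes = 11:09.

Final answer: 11:09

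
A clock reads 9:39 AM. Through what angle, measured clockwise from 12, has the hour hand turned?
The hour hand moves 30 degrees per hour and 0.5 degrees per minute.
At 9:39: (9) x 30 + 39 x 0.5 = 270 + 19.5 = 289.5 degrees

Final answer: 289.5 degrees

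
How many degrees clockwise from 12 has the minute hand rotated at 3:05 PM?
The minute hand moves 6 degrees per minute.
At 3:05: 5 x 6 = 30 degrees

Final answer: 30 degrees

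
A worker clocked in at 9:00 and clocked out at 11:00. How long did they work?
From 9:00 to 11:00:
(11 x 60 + 0) - (9 x 60 + 0) = 660 - 540 = 120 minutes
= 2 hours

Final answer: 2 hours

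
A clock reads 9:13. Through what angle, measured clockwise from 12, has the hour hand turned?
The hour hand moves 30 degrees per hour and 0.5 degrees per minute.
At 9:13: (9) x 30 + 13 x 0.5 = 270 + 6.5 = 276.5 degrees

Final answer: 276.5 degrees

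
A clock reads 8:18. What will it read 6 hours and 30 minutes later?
Starting time: 8:18
Adding 30 minutes to 18 minutes: 18 + 30 = 48 minutes
Adding 6 hours: 8 + 6 = 14 - 12 = 2
Final time: 2:48

Final answer: 2:48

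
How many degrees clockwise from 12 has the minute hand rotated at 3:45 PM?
The minute hand moves 6 degrees per minute.
At 3:45: 45 x 6 = 270 degrees

Final answer: 270 degrees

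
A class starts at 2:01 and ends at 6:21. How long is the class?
From 2:01 to 6:21:
(6 x 60 + 21) - (2 x 60 + 1) = 381 - 121 = 260 minutes
= 4 hours and 20 minutes

Final answer: 4 hours and 20 minutes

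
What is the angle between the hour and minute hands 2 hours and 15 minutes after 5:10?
First find the time 2 hours and 15 minutes after 5:10.
Total minutes: 5 x 60 + 10 + 2 x 60 + 15 = 445.
445 mod 720 = 445 minutes = 7:25.
Now compute the angle at 7:25:
Hour hand: 7 x 30 + 25 x 0.5 = 222.5 degrees
Minute hand: 25 x 6 = 150 degrees
Difference: |222.5 - 150| = 72.5 degrees
The angle is 72.5 degrees

Final answer: 72.5 degrees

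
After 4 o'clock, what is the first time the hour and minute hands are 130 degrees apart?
At t minutes past 4:00, the hour hand is at 30 x 4 + 0.5t degrees and the minute hand is at 6t degrees.
The smaller angle between them is 130 degrees when |30H - 5.5t| = 130 or |30H - 5.5t| = 230.
With H = 4, solve 30 x 4 - 5.5t = +/- target for each target:
  t = (30 x 4 - 130) / 5.5 = -1.82 (outside (0, 60))
  t = (30 x 4 + 130) / 5.5 = 45.45
  t = (30 x 4 - 230) / 5.5 = -20 (outside (0, 60))
  t = (30 x 4 + 230) / 5.5 = 63.64 (outside (0, 60))
Valid solutions in (0, 60): {45.45} minutes.
The first occurrence is t = 45.45 minutes.
The hands form a 130-degree angle at 45.45 minutes past 4:00.

Final answer: 45.45 minutes past 4:00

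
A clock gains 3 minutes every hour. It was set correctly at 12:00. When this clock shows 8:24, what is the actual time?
For every 60 true minutes, the faulty clock advances 63 minutes, so 1 faulty-clock minute corresponds to 60/63 true minutes.
From 12:00 to 8:24 on the faulty dial is 504 minutes.
True elapsed: 504 x 60/63 = 480 minutes = 8 hours.
True time: 12:00 + 8 hours = 8:00.

Final answer: 8:00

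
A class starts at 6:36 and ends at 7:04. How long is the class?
From 6:36 to 7:04:
(7 x 60 + 4) - (6 x 60 + 36) = 424 - 396 = 28 minutes
= 28 minutes

Final answer: 28 minutes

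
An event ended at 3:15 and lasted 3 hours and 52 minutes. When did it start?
Starting time: 3:15 = 195 total minutes past 12:00
Subtracting: 3 hours and 52 minutes = 232 minutes
195 - 232 = -37 (negative, add 12 hours = 720) = 683 minutes
= 11 hours and 23 minutes past 12:00 = 11:23

Final answer: 11:23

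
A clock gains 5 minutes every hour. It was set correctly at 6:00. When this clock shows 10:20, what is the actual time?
For every 60 true minutes, the faulty clock advances 65 minutes, so 1 faulty-clock minute corresponds to 60/65 true minutes.
From 6:00 to 10:20 on the faulty dial is 260 minutes.
True elapsed: 260 x 60/65 = 240 minutes = 4 hours.
True time: 6:00 + 4 hours = 10:00.

Final answer: 10:00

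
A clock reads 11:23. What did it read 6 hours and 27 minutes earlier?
Starting time: 11:23 = 683 total minutes past 12:00
Subtracting: 6 hours and 27 minutes = 387 minutes
683 - 387 = 296 minutes
= 4 hours and 56 minutes past 12:00 = 4:56

Final answer: 4:56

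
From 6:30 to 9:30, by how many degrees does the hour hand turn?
The hour hand moves 0.5 degrees per minute.
Time elapsed: 9:30 - 6:30 = 180 minutes
Angular displacement: 180 x 0.5 = 90 degrees

Final answer: 90 degrees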